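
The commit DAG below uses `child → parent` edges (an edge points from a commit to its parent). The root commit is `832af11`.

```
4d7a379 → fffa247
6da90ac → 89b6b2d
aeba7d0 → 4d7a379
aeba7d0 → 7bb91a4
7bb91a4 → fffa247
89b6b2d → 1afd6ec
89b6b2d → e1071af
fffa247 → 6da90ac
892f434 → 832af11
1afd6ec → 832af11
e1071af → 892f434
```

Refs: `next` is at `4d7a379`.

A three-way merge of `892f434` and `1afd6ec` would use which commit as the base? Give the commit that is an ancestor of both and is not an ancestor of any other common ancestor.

832af11

Ancestors of 892f434: {832af11, 892f434}.
Ancestors of 1afd6ec: {1afd6ec, 832af11}.
Common ancestors: {832af11}.
The only common ancestor is 832af11, so it is the merge base.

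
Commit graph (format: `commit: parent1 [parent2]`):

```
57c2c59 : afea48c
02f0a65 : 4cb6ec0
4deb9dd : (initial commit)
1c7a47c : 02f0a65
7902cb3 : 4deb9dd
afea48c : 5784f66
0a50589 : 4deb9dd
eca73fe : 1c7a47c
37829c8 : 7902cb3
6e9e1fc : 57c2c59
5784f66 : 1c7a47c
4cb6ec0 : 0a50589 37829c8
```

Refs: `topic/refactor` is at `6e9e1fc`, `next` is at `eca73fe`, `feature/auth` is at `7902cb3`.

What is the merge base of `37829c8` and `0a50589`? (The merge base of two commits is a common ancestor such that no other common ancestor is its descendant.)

Ancestors of 37829c8: {37829c8, 4deb9dd, 7902cb3}.
Ancestors of 0a50589: {0a50589, 4deb9dd}.
Common ancestors: {4deb9dd}.
The only common ancestor is 4deb9dd, so it is the merge base.

4deb9dd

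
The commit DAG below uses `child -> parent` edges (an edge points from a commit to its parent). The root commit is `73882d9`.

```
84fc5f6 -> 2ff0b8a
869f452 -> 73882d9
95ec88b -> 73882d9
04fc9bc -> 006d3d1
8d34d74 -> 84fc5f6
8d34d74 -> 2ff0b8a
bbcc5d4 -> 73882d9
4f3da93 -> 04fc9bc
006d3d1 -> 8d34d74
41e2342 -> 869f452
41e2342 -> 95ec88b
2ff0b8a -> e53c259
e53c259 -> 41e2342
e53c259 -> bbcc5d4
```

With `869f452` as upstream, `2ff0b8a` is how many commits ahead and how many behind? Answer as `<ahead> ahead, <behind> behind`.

5 ahead, 0 behind

Reachable from 2ff0b8a: {2ff0b8a, 41e2342, 73882d9, 869f452, 95ec88b, bbcc5d4, e53c259}.
Reachable from 869f452: {73882d9, 869f452}.
Only in 2ff0b8a's history (ahead): {2ff0b8a, 41e2342, 95ec88b, bbcc5d4, e53c259} — 5.
Only in 869f452's history (behind): {} — 0.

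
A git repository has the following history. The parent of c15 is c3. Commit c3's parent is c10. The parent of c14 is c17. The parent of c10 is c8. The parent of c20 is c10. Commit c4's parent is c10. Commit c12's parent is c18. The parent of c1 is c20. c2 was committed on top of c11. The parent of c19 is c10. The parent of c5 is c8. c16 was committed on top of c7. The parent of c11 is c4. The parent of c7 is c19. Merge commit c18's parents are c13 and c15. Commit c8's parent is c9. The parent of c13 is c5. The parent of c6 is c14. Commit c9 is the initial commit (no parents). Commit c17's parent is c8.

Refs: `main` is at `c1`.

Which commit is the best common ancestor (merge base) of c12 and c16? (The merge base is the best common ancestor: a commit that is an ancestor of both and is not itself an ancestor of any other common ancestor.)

Ancestors of c12: {c10, c12, c13, c15, c18, c3, c5, c8, c9}.
Ancestors of c16: {c10, c16, c19, c7, c8, c9}.
Common ancestors: {c10, c8, c9}.
Among these, c10 is not an ancestor of any other common ancestor — it is the merge base.

c10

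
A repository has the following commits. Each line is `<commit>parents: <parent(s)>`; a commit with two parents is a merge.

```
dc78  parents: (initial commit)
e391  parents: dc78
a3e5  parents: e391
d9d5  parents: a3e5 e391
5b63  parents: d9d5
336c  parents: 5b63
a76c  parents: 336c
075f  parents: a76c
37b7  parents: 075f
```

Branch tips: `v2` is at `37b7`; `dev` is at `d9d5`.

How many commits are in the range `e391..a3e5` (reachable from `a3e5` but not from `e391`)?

Reachable from a3e5: {a3e5, dc78, e391}.
Reachable from e391: {dc78, e391}.
In a3e5's history but not e391's: {a3e5} — 1 commit.

1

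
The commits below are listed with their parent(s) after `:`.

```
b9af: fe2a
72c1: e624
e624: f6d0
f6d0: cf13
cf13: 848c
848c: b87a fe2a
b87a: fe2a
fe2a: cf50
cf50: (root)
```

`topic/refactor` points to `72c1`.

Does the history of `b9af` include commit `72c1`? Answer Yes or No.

No

Ancestors of b9af: {b9af, cf50, fe2a}.
72c1 is not in that set, so it is not an ancestor of b9af.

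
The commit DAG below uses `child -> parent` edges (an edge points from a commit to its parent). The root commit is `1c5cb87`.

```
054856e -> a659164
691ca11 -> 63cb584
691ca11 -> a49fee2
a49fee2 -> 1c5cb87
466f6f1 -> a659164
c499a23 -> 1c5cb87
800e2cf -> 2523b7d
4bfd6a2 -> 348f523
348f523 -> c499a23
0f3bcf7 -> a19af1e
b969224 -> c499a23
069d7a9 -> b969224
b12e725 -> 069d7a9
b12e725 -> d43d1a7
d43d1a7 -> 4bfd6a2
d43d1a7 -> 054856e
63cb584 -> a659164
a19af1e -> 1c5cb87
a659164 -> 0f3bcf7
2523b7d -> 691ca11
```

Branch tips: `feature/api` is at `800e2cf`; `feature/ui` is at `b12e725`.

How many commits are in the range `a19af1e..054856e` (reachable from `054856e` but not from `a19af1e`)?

3

Reachable from 054856e: {054856e, 0f3bcf7, 1c5cb87, a19af1e, a659164}.
Reachable from a19af1e: {1c5cb87, a19af1e}.
In 054856e's history but not a19af1e's: {054856e, 0f3bcf7, a659164} — 3 commits.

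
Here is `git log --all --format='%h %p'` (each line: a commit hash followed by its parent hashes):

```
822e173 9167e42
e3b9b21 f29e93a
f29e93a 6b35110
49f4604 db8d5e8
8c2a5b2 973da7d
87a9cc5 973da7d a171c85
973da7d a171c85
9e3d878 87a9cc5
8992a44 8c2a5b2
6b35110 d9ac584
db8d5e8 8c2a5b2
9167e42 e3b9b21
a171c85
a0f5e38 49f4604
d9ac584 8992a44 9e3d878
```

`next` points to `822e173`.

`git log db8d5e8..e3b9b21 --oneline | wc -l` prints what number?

Reachable from e3b9b21: {6b35110, 87a9cc5, 8992a44, 8c2a5b2, 973da7d, 9e3d878, a171c85, d9ac584, e3b9b21, f29e93a}.
Reachable from db8d5e8: {8c2a5b2, 973da7d, a171c85, db8d5e8}.
In e3b9b21's history but not db8d5e8's: {6b35110, 87a9cc5, 8992a44, 9e3d878, d9ac584, e3b9b21, f29e93a} — 7 commits.

7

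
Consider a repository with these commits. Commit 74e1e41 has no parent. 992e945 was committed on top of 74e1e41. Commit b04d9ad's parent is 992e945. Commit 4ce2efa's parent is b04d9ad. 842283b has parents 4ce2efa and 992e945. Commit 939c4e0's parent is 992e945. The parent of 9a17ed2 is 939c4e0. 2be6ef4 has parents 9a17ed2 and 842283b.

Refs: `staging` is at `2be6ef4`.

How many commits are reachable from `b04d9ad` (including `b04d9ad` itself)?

3

Walking parent pointers from b04d9ad: reachable set = {74e1e41, 992e945, b04d9ad}.
That is 3 commits.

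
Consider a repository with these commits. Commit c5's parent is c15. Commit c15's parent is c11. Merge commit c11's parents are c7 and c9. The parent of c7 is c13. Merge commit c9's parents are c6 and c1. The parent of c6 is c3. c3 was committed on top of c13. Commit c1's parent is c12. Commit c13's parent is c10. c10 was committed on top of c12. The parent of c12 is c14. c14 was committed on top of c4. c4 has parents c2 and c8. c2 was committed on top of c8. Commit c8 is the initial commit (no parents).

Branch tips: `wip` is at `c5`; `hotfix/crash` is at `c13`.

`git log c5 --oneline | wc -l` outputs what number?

Walking parent pointers from c5: reachable set = {c1, c10, c11, c12, c13, c14, c15, c2, c3, c4, c5, c6, c7, c8, c9}.
That is 15 commits.

15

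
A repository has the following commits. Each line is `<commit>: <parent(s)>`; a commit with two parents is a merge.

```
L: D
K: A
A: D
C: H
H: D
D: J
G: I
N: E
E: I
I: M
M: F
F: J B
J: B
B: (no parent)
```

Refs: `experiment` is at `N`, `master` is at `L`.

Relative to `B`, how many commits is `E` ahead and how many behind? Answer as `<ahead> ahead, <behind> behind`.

Reachable from E: {B, E, F, I, J, M}.
Reachable from B: {B}.
Only in E's history (ahead): {E, F, I, J, M} — 5.
Only in B's history (behind): {} — 0.

5 ahead, 0 behind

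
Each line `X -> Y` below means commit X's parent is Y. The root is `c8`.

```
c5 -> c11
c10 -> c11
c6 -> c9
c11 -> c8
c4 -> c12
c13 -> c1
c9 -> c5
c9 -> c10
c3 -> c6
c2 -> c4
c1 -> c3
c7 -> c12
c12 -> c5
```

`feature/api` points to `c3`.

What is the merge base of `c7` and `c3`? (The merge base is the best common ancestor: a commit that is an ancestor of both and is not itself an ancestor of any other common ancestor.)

Ancestors of c7: {c11, c12, c5, c7, c8}.
Ancestors of c3: {c10, c11, c3, c5, c6, c8, c9}.
Common ancestors: {c11, c5, c8}.
Among these, c5 is not an ancestor of any other common ancestor — it is the merge base.

c5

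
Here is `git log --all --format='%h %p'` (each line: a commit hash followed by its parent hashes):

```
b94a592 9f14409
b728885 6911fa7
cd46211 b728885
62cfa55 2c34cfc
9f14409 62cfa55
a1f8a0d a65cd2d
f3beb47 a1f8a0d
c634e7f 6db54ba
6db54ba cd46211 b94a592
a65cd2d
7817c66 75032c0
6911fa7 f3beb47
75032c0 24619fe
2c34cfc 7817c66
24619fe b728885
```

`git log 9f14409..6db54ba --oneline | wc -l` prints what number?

Reachable from 6db54ba: {24619fe, 2c34cfc, 62cfa55, 6911fa7, 6db54ba, 75032c0, 7817c66, 9f14409, a1f8a0d, a65cd2d, b728885, b94a592, cd46211, f3beb47}.
Reachable from 9f14409: {24619fe, 2c34cfc, 62cfa55, 6911fa7, 75032c0, 7817c66, 9f14409, a1f8a0d, a65cd2d, b728885, f3beb47}.
In 6db54ba's history but not 9f14409's: {6db54ba, b94a592, cd46211} — 3 commits.

3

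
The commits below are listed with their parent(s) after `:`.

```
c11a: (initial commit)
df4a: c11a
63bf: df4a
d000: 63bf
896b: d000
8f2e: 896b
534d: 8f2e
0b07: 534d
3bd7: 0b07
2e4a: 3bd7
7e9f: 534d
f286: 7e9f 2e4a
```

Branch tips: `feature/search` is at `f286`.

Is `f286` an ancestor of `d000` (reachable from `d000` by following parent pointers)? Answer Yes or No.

Ancestors of d000: {63bf, c11a, d000, df4a}.
f286 is not in that set, so it is not an ancestor of d000.

No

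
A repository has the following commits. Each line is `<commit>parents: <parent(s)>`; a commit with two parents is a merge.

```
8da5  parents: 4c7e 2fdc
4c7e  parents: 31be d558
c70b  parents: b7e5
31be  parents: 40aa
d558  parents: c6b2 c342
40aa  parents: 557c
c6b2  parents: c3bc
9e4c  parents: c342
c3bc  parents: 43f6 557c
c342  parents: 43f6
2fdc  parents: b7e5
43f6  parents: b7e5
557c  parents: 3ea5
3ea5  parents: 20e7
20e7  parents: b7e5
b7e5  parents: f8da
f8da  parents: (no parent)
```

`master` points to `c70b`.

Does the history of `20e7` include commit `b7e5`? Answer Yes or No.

Ancestors of 20e7 (commits reachable by following parents): {20e7, b7e5, f8da}.
b7e5 is in that set, so it is an ancestor of 20e7.

Yes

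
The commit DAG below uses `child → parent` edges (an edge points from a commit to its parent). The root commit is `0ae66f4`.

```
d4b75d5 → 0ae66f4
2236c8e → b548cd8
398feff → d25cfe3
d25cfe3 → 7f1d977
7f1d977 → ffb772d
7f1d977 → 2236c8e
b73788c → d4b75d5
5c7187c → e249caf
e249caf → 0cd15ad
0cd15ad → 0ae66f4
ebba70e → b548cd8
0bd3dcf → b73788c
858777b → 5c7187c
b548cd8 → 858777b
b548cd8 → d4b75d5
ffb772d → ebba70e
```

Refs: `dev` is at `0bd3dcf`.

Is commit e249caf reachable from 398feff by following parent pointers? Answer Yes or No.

Yes

Ancestors of 398feff (commits reachable by following parents): {0ae66f4, 0cd15ad, 2236c8e, 398feff, 5c7187c, 7f1d977, 858777b, b548cd8, d25cfe3, d4b75d5, e249caf, ebba70e, ffb772d}.
e249caf is in that set, so it is an ancestor of 398feff.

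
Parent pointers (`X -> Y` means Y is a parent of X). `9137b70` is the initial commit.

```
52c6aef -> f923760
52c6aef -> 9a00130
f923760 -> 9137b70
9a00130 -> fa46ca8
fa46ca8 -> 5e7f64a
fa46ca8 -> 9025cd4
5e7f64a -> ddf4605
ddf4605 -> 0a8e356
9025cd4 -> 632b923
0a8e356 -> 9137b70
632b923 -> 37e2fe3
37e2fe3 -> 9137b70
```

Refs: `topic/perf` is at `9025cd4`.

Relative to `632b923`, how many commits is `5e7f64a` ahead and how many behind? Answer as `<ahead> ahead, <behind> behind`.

Reachable from 5e7f64a: {0a8e356, 5e7f64a, 9137b70, ddf4605}.
Reachable from 632b923: {37e2fe3, 632b923, 9137b70}.
Only in 5e7f64a's history (ahead): {0a8e356, 5e7f64a, ddf4605} — 3.
Only in 632b923's history (behind): {37e2fe3, 632b923} — 2.

3 ahead, 2 behind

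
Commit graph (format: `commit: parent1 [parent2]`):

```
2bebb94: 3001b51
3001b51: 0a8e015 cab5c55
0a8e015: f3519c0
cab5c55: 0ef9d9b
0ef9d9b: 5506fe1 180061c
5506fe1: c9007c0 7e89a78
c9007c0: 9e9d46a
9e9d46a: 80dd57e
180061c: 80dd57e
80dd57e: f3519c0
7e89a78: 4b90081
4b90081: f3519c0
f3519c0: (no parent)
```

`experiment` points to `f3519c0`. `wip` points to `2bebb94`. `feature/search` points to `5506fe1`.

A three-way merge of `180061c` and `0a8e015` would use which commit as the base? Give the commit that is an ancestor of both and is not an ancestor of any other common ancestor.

f3519c0

Ancestors of 180061c: {180061c, 80dd57e, f3519c0}.
Ancestors of 0a8e015: {0a8e015, f3519c0}.
Common ancestors: {f3519c0}.
The only common ancestor is f3519c0, so it is the merge base.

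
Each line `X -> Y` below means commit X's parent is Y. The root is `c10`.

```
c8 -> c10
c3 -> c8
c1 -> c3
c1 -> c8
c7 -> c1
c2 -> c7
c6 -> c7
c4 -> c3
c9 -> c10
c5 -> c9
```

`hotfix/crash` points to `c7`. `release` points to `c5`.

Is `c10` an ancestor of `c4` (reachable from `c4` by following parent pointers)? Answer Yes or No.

Yes

Ancestors of c4 (commits reachable by following parents): {c10, c3, c4, c8}.
c10 is in that set, so it is an ancestor of c4.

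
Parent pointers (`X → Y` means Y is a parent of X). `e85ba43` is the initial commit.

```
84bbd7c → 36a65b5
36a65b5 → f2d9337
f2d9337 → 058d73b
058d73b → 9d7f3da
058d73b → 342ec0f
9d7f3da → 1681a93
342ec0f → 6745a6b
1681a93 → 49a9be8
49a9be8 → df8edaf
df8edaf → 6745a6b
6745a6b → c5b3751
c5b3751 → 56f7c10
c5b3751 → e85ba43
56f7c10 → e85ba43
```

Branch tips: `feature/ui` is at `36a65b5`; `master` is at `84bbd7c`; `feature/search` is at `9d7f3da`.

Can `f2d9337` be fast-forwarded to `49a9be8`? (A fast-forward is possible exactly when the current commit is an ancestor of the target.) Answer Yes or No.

A fast-forward from f2d9337 to 49a9be8 is possible iff f2d9337 is an ancestor of 49a9be8.
Ancestors of 49a9be8: {49a9be8, 56f7c10, 6745a6b, c5b3751, df8edaf, e85ba43}.
f2d9337 is not among them, so fast-forward is not possible.

No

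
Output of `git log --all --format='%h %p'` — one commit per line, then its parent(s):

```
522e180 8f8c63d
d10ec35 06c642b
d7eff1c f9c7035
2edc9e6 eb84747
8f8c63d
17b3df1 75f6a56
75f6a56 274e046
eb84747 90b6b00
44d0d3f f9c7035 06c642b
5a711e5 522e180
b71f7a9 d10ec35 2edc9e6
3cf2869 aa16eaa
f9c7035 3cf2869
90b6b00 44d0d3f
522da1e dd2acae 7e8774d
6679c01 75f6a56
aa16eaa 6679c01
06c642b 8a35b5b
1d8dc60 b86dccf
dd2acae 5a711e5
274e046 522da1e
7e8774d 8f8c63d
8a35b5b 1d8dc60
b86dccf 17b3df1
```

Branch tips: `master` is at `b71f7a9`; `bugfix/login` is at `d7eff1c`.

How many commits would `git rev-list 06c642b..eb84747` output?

Reachable from eb84747: {06c642b, 17b3df1, 1d8dc60, 274e046, 3cf2869, 44d0d3f, 522da1e, 522e180, 5a711e5, 6679c01, 75f6a56, 7e8774d, 8a35b5b, 8f8c63d, 90b6b00, aa16eaa, b86dccf, dd2acae, eb84747, f9c7035}.
Reachable from 06c642b: {06c642b, 17b3df1, 1d8dc60, 274e046, 522da1e, 522e180, 5a711e5, 75f6a56, 7e8774d, 8a35b5b, 8f8c63d, b86dccf, dd2acae}.
In eb84747's history but not 06c642b's: {3cf2869, 44d0d3f, 6679c01, 90b6b00, aa16eaa, eb84747, f9c7035} — 7 commits.

7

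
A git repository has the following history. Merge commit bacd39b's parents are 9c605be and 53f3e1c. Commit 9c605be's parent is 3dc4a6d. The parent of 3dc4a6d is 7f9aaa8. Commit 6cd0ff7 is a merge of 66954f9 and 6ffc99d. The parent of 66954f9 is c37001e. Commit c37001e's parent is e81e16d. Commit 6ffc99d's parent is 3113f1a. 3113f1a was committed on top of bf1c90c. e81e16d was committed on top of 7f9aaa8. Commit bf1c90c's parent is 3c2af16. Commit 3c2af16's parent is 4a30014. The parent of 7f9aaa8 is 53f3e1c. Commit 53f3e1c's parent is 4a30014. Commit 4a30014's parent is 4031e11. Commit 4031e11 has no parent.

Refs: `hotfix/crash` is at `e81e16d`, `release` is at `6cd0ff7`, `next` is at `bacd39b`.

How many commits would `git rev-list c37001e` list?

Walking parent pointers from c37001e: reachable set = {4031e11, 4a30014, 53f3e1c, 7f9aaa8, c37001e, e81e16d}.
That is 6 commits.

6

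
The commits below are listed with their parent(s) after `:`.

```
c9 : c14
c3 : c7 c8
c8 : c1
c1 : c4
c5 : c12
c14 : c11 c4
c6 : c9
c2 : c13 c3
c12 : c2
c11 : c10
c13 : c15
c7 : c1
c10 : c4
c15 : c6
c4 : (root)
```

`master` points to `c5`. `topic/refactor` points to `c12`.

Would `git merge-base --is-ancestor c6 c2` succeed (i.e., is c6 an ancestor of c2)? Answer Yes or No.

Yes

Ancestors of c2 (commits reachable by following parents): {c1, c10, c11, c13, c14, c15, c2, c3, c4, c6, c7, c8, c9}.
c6 is in that set, so it is an ancestor of c2.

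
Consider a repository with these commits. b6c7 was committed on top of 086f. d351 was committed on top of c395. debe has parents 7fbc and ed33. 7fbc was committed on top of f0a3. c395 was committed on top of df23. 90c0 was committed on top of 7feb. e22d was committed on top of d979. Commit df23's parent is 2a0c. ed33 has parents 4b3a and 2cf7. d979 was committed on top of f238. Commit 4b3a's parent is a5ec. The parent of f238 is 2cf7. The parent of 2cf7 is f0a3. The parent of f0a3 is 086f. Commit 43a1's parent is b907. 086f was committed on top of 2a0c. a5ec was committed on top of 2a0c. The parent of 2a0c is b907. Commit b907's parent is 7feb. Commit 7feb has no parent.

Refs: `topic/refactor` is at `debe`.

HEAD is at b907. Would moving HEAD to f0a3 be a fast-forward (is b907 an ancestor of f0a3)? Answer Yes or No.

Yes

A fast-forward from b907 to f0a3 is possible iff b907 is an ancestor of f0a3.
Ancestors of f0a3: {086f, 2a0c, 7feb, b907, f0a3}.
b907 is among them, so fast-forward is possible.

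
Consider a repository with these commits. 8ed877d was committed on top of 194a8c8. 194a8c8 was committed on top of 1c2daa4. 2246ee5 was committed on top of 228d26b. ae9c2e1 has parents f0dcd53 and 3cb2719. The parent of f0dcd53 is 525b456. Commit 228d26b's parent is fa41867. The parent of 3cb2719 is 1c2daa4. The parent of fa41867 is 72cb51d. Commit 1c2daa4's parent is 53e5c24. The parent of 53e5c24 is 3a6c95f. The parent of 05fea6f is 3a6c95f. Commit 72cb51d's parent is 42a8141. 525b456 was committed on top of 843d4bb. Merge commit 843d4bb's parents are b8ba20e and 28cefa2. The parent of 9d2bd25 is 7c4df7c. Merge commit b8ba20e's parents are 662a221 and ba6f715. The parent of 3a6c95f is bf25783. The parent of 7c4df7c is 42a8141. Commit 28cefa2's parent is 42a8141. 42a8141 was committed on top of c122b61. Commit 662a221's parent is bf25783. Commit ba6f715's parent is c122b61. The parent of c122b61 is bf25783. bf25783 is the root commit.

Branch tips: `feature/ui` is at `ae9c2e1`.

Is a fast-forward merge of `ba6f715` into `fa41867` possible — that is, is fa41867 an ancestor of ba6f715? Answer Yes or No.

A fast-forward from fa41867 to ba6f715 is possible iff fa41867 is an ancestor of ba6f715.
Ancestors of ba6f715: {ba6f715, bf25783, c122b61}.
fa41867 is not among them, so fast-forward is not possible.

No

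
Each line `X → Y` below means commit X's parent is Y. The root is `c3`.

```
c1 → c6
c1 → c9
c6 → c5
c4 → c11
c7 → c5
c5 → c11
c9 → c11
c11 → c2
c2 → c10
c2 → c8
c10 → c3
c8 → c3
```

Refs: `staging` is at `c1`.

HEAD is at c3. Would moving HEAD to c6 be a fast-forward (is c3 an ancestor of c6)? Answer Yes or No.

A fast-forward from c3 to c6 is possible iff c3 is an ancestor of c6.
Ancestors of c6: {c10, c11, c2, c3, c5, c6, c8}.
c3 is among them, so fast-forward is possible.

Yes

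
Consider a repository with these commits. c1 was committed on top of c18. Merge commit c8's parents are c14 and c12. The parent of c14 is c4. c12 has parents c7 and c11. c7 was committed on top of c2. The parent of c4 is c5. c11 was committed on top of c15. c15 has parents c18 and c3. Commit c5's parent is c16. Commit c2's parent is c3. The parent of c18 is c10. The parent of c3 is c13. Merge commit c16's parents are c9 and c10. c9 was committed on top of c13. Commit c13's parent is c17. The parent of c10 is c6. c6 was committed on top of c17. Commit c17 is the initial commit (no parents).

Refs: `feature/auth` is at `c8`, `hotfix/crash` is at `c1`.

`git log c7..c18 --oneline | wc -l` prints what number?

Reachable from c18: {c10, c17, c18, c6}.
Reachable from c7: {c13, c17, c2, c3, c7}.
In c18's history but not c7's: {c10, c18, c6} — 3 commits.

3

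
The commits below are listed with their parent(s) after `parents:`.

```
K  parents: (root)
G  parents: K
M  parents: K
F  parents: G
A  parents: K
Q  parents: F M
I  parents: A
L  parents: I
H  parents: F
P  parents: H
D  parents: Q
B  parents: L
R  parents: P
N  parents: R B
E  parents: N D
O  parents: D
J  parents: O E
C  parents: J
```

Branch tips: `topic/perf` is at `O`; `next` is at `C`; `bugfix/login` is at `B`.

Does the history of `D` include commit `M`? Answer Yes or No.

Yes

Ancestors of D (commits reachable by following parents): {D, F, G, K, M, Q}.
M is in that set, so it is an ancestor of D.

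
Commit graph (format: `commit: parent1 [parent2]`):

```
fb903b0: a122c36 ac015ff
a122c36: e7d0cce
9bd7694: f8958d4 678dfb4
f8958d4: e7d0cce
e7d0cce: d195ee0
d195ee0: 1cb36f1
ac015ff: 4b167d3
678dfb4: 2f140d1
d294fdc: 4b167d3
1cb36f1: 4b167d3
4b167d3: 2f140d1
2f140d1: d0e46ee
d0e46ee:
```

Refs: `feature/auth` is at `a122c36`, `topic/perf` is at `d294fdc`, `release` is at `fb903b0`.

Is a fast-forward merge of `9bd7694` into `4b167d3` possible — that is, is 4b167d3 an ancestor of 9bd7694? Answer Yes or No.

Yes

A fast-forward from 4b167d3 to 9bd7694 is possible iff 4b167d3 is an ancestor of 9bd7694.
Ancestors of 9bd7694: {1cb36f1, 2f140d1, 4b167d3, 678dfb4, 9bd7694, d0e46ee, d195ee0, e7d0cce, f8958d4}.
4b167d3 is among them, so fast-forward is possible.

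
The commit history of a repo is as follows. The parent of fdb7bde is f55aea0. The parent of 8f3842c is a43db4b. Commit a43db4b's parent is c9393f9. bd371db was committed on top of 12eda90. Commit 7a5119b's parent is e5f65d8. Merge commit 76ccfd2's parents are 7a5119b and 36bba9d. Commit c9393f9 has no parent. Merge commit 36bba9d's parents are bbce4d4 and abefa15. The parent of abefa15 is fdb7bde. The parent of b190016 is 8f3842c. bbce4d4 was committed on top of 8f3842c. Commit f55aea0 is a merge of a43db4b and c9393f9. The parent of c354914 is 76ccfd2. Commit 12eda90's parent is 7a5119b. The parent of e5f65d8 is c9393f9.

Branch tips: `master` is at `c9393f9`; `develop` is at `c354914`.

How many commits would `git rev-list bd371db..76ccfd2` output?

Reachable from 76ccfd2: {36bba9d, 76ccfd2, 7a5119b, 8f3842c, a43db4b, abefa15, bbce4d4, c9393f9, e5f65d8, f55aea0, fdb7bde}.
Reachable from bd371db: {12eda90, 7a5119b, bd371db, c9393f9, e5f65d8}.
In 76ccfd2's history but not bd371db's: {36bba9d, 76ccfd2, 8f3842c, a43db4b, abefa15, bbce4d4, f55aea0, fdb7bde} — 8 commits.

8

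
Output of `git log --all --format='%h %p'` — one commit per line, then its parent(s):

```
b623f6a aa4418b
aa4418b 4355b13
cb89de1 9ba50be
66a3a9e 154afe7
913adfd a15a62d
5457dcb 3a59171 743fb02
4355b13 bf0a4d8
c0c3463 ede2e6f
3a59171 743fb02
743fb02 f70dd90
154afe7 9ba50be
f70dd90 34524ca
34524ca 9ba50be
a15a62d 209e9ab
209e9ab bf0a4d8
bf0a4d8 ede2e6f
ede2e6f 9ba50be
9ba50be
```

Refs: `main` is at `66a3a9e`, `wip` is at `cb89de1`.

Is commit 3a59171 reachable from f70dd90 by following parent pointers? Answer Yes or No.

Ancestors of f70dd90: {34524ca, 9ba50be, f70dd90}.
3a59171 is not in that set, so it is not an ancestor of f70dd90.

No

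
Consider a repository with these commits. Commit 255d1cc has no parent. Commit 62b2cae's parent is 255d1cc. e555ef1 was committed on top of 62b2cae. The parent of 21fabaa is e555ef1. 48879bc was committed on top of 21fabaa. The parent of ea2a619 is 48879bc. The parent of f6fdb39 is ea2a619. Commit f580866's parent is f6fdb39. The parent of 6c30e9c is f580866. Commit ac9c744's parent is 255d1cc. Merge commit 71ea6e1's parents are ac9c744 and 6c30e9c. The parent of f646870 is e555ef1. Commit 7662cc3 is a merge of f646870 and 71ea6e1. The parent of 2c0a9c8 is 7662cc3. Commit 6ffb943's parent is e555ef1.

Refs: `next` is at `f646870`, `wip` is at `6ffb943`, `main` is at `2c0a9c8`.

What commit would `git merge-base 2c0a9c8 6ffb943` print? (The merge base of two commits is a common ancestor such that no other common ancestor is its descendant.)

e555ef1

Ancestors of 2c0a9c8: {21fabaa, 255d1cc, 2c0a9c8, 48879bc, 62b2cae, 6c30e9c, 71ea6e1, 7662cc3, ac9c744, e555ef1, ea2a619, f580866, f646870, f6fdb39}.
Ancestors of 6ffb943: {255d1cc, 62b2cae, 6ffb943, e555ef1}.
Common ancestors: {255d1cc, 62b2cae, e555ef1}.
Among these, e555ef1 is not an ancestor of any other common ancestor — it is the merge base.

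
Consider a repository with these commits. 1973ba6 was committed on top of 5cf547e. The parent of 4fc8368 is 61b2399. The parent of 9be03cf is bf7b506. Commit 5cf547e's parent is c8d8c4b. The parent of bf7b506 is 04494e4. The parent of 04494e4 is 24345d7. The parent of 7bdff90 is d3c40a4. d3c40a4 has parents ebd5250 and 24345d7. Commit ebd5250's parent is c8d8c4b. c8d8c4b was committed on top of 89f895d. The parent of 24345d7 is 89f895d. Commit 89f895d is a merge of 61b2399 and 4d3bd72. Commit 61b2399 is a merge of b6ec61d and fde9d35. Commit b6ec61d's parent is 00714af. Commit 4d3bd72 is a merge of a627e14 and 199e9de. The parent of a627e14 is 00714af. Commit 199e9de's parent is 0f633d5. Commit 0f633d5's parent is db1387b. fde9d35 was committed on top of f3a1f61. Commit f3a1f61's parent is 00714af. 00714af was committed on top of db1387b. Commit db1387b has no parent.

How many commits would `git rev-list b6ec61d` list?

Walking parent pointers from b6ec61d: reachable set = {00714af, b6ec61d, db1387b}.
That is 3 commits.

3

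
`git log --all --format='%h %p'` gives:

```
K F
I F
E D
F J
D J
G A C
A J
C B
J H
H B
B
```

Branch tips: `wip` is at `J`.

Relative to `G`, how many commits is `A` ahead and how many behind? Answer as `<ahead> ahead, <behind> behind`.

0 ahead, 2 behind

Reachable from A: {A, B, H, J}.
Reachable from G: {A, B, C, G, H, J}.
Only in A's history (ahead): {} — 0.
Only in G's history (behind): {C, G} — 2.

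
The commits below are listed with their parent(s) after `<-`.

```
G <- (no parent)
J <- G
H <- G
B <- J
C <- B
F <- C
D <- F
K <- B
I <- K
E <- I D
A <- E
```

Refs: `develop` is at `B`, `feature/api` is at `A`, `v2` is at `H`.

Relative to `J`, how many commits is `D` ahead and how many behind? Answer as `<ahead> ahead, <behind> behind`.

Reachable from D: {B, C, D, F, G, J}.
Reachable from J: {G, J}.
Only in D's history (ahead): {B, C, D, F} — 4.
Only in J's history (behind): {} — 0.

4 ahead, 0 behind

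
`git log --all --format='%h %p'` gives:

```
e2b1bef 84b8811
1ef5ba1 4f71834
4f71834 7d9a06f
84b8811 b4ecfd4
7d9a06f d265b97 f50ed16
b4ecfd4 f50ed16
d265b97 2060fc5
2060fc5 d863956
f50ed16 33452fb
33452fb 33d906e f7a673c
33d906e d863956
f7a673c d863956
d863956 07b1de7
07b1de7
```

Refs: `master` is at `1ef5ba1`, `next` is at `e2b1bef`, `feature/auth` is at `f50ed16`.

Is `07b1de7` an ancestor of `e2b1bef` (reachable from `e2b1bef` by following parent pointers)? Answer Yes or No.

Yes

Ancestors of e2b1bef (commits reachable by following parents): {07b1de7, 33452fb, 33d906e, 84b8811, b4ecfd4, d863956, e2b1bef, f50ed16, f7a673c}.
07b1de7 is in that set, so it is an ancestor of e2b1bef.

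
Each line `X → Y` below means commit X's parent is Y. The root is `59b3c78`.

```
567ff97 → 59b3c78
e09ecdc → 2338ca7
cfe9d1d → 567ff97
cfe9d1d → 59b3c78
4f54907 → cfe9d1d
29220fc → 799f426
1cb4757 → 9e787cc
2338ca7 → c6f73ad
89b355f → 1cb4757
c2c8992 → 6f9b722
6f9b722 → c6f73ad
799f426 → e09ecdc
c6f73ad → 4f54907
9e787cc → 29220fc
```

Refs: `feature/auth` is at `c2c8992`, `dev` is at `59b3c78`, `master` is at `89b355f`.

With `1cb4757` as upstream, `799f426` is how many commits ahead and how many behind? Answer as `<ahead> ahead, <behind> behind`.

Reachable from 799f426: {2338ca7, 4f54907, 567ff97, 59b3c78, 799f426, c6f73ad, cfe9d1d, e09ecdc}.
Reachable from 1cb4757: {1cb4757, 2338ca7, 29220fc, 4f54907, 567ff97, 59b3c78, 799f426, 9e787cc, c6f73ad, cfe9d1d, e09ecdc}.
Only in 799f426's history (ahead): {} — 0.
Only in 1cb4757's history (behind): {1cb4757, 29220fc, 9e787cc} — 3.

0 ahead, 3 behind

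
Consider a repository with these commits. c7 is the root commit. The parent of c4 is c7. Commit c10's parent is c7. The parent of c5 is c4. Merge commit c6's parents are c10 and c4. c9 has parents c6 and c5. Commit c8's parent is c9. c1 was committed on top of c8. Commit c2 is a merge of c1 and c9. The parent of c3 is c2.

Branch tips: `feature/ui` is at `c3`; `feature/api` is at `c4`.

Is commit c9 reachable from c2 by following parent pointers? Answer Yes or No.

Yes

Ancestors of c2 (commits reachable by following parents): {c1, c10, c2, c4, c5, c6, c7, c8, c9}.
c9 is in that set, so it is an ancestor of c2.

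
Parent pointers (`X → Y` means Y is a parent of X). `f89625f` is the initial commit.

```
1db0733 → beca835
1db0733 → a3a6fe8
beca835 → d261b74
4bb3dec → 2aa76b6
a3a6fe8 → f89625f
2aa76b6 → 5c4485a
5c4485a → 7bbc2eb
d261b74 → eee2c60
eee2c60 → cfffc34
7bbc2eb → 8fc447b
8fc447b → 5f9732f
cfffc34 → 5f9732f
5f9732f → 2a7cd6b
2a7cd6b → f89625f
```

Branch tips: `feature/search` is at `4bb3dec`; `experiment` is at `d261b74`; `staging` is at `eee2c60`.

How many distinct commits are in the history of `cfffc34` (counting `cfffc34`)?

Walking parent pointers from cfffc34: reachable set = {2a7cd6b, 5f9732f, cfffc34, f89625f}.
That is 4 commits.

4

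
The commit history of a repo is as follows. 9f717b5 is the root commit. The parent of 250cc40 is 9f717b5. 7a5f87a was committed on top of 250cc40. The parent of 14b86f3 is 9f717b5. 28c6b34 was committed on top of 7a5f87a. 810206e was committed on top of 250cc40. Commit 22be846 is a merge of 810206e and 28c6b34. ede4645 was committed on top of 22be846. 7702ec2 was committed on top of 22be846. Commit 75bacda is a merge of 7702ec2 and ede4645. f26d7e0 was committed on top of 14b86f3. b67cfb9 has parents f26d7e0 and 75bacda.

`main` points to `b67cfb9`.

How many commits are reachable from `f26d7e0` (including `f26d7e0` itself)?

3

Walking parent pointers from f26d7e0: reachable set = {14b86f3, 9f717b5, f26d7e0}.
That is 3 commits.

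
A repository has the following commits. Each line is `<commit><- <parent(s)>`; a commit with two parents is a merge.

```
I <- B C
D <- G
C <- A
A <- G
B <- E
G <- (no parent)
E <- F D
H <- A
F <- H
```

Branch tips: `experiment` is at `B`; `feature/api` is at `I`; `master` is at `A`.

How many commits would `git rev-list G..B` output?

6

Reachable from B: {A, B, D, E, F, G, H}.
Reachable from G: {G}.
In B's history but not G's: {A, B, D, E, F, H} — 6 commits.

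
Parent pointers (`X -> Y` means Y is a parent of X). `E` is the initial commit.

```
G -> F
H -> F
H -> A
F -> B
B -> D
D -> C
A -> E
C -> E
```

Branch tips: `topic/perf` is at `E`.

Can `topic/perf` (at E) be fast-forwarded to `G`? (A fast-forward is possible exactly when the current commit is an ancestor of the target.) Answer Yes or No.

A fast-forward from E to G is possible iff E is an ancestor of G.
Ancestors of G: {B, C, D, E, F, G}.
E is among them, so fast-forward is possible.

Yes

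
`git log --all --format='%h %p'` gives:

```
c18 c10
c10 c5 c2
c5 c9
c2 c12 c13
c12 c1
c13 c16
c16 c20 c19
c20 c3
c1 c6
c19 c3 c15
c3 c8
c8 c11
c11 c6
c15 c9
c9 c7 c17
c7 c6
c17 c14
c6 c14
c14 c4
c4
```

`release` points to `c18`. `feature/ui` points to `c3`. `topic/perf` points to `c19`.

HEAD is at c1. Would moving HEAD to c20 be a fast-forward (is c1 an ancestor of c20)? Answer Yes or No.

No

A fast-forward from c1 to c20 is possible iff c1 is an ancestor of c20.
Ancestors of c20: {c11, c14, c20, c3, c4, c6, c8}.
c1 is not among them, so fast-forward is not possible.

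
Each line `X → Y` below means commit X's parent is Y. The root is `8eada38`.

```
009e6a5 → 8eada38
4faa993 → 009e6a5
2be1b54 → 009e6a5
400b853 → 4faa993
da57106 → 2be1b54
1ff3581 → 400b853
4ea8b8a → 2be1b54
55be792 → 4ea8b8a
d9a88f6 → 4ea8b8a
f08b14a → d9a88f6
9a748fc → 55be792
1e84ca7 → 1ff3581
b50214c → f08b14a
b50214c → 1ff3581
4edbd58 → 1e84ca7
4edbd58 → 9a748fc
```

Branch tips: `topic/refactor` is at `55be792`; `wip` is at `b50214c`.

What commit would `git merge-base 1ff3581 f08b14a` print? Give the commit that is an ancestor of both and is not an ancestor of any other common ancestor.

009e6a5

Ancestors of 1ff3581: {009e6a5, 1ff3581, 400b853, 4faa993, 8eada38}.
Ancestors of f08b14a: {009e6a5, 2be1b54, 4ea8b8a, 8eada38, d9a88f6, f08b14a}.
Common ancestors: {009e6a5, 8eada38}.
Among these, 009e6a5 is not an ancestor of any other common ancestor — it is the merge base.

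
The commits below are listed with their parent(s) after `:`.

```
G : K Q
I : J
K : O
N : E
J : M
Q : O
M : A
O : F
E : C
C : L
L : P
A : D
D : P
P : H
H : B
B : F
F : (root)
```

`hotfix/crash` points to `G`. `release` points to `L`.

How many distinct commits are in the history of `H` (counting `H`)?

Walking parent pointers from H: reachable set = {B, F, H}.
That is 3 commits.

3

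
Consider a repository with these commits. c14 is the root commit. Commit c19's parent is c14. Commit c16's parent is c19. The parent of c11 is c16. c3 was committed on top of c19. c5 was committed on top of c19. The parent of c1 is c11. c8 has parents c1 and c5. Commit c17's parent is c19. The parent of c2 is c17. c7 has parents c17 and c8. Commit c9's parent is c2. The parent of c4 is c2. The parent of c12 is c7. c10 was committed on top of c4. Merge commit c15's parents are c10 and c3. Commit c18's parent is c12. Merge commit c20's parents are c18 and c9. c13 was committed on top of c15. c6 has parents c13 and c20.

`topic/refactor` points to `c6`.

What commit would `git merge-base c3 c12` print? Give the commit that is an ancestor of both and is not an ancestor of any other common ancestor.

c19

Ancestors of c3: {c14, c19, c3}.
Ancestors of c12: {c1, c11, c12, c14, c16, c17, c19, c5, c7, c8}.
Common ancestors: {c14, c19}.
Among these, c19 is not an ancestor of any other common ancestor — it is the merge base.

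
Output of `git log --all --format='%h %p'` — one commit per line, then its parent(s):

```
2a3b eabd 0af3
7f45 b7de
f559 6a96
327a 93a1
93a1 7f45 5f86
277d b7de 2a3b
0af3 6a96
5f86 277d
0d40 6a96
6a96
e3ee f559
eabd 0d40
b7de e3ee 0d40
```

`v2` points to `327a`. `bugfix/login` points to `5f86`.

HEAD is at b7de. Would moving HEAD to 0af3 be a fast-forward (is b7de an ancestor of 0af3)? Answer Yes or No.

No

A fast-forward from b7de to 0af3 is possible iff b7de is an ancestor of 0af3.
Ancestors of 0af3: {0af3, 6a96}.
b7de is not among them, so fast-forward is not possible.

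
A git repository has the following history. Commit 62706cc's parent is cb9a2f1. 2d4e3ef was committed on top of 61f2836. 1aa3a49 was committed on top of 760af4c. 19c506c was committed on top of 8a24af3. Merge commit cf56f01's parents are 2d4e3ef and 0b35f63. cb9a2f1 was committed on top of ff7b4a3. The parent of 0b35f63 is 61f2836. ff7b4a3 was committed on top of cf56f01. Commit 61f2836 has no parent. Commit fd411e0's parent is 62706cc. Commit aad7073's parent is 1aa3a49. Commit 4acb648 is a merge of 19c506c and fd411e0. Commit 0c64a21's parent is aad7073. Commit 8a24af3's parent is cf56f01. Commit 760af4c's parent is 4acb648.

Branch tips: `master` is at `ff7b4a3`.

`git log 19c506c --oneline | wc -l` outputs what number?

Walking parent pointers from 19c506c: reachable set = {0b35f63, 19c506c, 2d4e3ef, 61f2836, 8a24af3, cf56f01}.
That is 6 commits.

6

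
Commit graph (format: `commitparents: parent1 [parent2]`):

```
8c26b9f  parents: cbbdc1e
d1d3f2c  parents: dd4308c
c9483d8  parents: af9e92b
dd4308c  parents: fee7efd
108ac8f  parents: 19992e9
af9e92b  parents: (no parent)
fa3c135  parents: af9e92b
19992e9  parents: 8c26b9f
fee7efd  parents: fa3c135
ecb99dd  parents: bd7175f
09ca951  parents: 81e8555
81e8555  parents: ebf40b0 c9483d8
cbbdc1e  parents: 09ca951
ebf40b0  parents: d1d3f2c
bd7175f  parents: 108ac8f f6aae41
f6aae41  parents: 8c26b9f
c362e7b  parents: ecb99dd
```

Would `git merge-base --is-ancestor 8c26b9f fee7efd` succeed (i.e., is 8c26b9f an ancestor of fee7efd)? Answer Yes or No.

No

Ancestors of fee7efd: {af9e92b, fa3c135, fee7efd}.
8c26b9f is not in that set, so it is not an ancestor of fee7efd.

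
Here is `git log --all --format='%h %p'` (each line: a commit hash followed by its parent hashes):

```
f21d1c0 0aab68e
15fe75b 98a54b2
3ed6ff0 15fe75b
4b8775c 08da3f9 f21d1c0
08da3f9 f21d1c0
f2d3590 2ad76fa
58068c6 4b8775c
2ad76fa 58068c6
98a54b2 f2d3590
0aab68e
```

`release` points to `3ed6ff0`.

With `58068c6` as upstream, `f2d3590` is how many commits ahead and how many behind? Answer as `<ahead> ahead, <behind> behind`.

Reachable from f2d3590: {08da3f9, 0aab68e, 2ad76fa, 4b8775c, 58068c6, f21d1c0, f2d3590}.
Reachable from 58068c6: {08da3f9, 0aab68e, 4b8775c, 58068c6, f21d1c0}.
Only in f2d3590's history (ahead): {2ad76fa, f2d3590} — 2.
Only in 58068c6's history (behind): {} — 0.

2 ahead, 0 behind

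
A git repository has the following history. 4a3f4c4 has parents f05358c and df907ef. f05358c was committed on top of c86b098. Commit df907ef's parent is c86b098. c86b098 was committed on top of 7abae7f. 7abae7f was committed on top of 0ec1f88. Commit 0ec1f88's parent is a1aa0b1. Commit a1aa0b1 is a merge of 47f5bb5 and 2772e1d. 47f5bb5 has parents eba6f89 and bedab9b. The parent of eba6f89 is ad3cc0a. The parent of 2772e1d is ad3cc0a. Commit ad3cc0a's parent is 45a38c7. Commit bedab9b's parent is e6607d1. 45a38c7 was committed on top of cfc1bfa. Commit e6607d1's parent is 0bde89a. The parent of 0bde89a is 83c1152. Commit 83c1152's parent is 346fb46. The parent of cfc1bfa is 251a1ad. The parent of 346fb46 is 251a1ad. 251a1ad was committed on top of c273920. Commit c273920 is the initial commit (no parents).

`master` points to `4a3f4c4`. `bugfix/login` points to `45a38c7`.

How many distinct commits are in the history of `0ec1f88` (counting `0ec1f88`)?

15

Walking parent pointers from 0ec1f88: reachable set = {0bde89a, 0ec1f88, 251a1ad, 2772e1d, 346fb46, 45a38c7, 47f5bb5, 83c1152, a1aa0b1, ad3cc0a, bedab9b, c273920, cfc1bfa, e6607d1, eba6f89}.
That is 15 commits.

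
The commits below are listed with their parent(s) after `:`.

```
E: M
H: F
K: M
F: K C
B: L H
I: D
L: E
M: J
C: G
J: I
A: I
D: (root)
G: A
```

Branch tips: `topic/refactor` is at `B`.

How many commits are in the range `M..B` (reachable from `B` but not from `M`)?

9

Reachable from B: {A, B, C, D, E, F, G, H, I, J, K, L, M}.
Reachable from M: {D, I, J, M}.
In B's history but not M's: {A, B, C, E, F, G, H, K, L} — 9 commits.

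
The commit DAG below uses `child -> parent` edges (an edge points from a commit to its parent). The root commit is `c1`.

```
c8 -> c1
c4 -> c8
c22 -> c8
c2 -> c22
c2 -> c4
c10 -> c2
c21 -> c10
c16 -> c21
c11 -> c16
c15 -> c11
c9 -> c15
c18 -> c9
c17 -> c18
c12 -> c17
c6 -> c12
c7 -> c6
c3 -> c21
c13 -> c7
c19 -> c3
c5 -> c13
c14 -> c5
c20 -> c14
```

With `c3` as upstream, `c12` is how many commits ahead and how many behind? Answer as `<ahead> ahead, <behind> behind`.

7 ahead, 1 behind

Reachable from c12: {c1, c10, c11, c12, c15, c16, c17, c18, c2, c21, c22, c4, c8, c9}.
Reachable from c3: {c1, c10, c2, c21, c22, c3, c4, c8}.
Only in c12's history (ahead): {c11, c12, c15, c16, c17, c18, c9} — 7.
Only in c3's history (behind): {c3} — 1.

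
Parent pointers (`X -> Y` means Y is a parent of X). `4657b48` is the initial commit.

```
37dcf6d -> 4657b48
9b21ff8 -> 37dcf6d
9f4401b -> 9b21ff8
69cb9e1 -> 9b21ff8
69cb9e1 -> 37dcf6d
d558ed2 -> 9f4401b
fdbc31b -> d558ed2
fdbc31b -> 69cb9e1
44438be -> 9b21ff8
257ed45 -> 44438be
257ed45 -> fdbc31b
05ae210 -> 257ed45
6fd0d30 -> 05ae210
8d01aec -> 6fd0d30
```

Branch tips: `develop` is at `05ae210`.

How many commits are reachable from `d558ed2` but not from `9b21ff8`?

2

Reachable from d558ed2: {37dcf6d, 4657b48, 9b21ff8, 9f4401b, d558ed2}.
Reachable from 9b21ff8: {37dcf6d, 4657b48, 9b21ff8}.
In d558ed2's history but not 9b21ff8's: {9f4401b, d558ed2} — 2 commits.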